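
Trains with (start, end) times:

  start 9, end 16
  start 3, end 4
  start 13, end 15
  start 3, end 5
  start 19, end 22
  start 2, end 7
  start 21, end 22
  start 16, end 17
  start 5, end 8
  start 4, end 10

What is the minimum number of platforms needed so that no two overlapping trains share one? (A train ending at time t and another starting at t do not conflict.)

3

starts: [2, 3, 3, 4, 5, 9, 13, 16, 19, 21]
ends:   [4, 5, 7, 8, 10, 15, 16, 17, 22, 22]
s2→1 s3→2 s3→3  — peak 3.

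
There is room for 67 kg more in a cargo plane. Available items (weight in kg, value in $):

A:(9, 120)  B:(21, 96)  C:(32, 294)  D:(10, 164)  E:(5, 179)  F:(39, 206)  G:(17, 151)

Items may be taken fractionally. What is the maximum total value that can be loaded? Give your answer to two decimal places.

854.71

Sort by value per unit weight and fill in that order.
Ratios (sorted): E 35.80, D 16.40, A 13.33, C 9.19, G 8.88, F 5.28, B 4.57
take E (5 @ 179); take D (10 @ 164); take A (9 @ 120); take C (32 @ 294); take 11/17 of G → 97.71. Capacity used 67/67.
Total value = 854.71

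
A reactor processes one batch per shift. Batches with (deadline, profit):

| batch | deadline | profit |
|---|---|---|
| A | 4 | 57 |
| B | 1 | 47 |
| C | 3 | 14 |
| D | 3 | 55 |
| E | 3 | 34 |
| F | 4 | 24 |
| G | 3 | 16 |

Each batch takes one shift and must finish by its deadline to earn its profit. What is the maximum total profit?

193

Sort by profit descending; place each in the latest free slot ≤ its deadline.
Profit order: A=57 D=55 B=47 E=34 F=24 G=16 C=14
Assign: A→slot 4, D→slot 3, B→slot 1, E→slot 2, F skipped, G skipped, C skipped.
Slots: [1:B] [2:E] [3:D] [4:A]
Profit = 47 + 34 + 55 + 57 = 193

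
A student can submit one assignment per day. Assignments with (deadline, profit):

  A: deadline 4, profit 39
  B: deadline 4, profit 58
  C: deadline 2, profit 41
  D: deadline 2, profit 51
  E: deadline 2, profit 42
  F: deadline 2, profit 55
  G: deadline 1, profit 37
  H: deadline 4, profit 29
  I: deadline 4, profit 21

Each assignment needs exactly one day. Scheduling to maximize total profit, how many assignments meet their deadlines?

4

By profit: B(d4,58), F(d2,55), D(d2,51), E(d2,42), C(d2,41), A(d4,39), G(d1,37), H(d4,29), I(d4,21)
B→slot 4; F→slot 2; D→slot 1; E skipped; C skipped; A→slot 3; G skipped; H skipped; I skipped.
4 of 9 scheduled.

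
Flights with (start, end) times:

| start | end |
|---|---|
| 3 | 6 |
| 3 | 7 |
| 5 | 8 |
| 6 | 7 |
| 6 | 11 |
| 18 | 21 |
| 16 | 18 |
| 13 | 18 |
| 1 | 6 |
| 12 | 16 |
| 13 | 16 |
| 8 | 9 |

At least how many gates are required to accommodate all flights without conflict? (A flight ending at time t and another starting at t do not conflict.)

Count concurrent intervals with a sweep; the peak is the room count.
Events (time:±→running): 1:+→1 3:+→2 3:+→3 5:+→4 … peak 4.

4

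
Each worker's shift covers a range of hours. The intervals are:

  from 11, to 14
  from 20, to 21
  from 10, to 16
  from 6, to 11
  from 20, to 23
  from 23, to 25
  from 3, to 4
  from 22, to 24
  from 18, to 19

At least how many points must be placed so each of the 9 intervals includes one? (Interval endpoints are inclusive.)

Sort by right endpoint; whenever an interval is uncovered, place a point at its right end.
By right end: [3,4]  [6,11]  [11,14]  [10,16]  [18,19]  [20,21]  [20,23]  [22,24]  [23,25]
[3,4] uncovered → point at 4; [6,11] uncovered → point at 11; [18,19] uncovered → point at 19; [20,21] uncovered → point at 21; [22,24] uncovered → point at 24.
Points: 4, 11, 19, 21, 24 (5 total).

5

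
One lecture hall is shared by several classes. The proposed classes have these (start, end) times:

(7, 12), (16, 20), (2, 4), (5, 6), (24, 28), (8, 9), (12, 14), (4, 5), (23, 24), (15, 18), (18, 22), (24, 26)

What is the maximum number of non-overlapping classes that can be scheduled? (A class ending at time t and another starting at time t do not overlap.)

By end time: (2,4), (4,5), (5,6), (8,9), (7,12), (12,14), (15,18), (16,20), (18,22), (23,24), (24,26), (24,28).
Pick (2,4); next start ≥ 4 → (4,5); next start ≥ 5 → (5,6); next start ≥ 6 → (8,9); next start ≥ 9 → (12,14); next start ≥ 14 → (15,18); next start ≥ 18 → (18,22); next start ≥ 22 → (23,24); next start ≥ 24 → (24,26).
Selected 9 classes.

9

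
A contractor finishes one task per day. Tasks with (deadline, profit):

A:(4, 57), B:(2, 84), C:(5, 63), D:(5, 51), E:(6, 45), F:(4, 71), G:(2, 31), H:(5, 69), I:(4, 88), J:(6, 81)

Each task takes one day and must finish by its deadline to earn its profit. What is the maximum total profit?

Sort by profit descending; place each in the latest free slot ≤ its deadline.
By profit: I(d4,88), B(d2,84), J(d6,81), F(d4,71), H(d5,69), C(d5,63), A(d4,57), D(d5,51), E(d6,45), G(d2,31)
I→slot 4; B→slot 2; J→slot 6; F→slot 3; H→slot 5; C→slot 1; A skipped; D skipped; E skipped; G skipped.
Profit = 63 + 84 + 71 + 88 + 69 + 81 = 456

456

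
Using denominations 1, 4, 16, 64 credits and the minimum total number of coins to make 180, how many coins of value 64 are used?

Use the largest denomination that fits, subtract, and repeat.
180 = 2×64 + 3×16 + 1×4
Count of 64: 2

2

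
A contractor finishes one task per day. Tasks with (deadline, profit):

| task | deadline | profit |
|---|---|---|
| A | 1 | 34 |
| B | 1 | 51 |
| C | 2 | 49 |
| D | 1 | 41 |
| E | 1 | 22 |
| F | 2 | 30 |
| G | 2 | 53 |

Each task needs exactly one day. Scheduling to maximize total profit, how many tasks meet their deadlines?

2

Sort by profit descending; place each in the latest free slot ≤ its deadline.
Profit order: G=53 B=51 C=49 D=41 A=34 F=30 E=22
Assign: G→slot 2, B→slot 1, C skipped, D skipped, A skipped, F skipped, E skipped.
Slots: [1:B] [2:G]
2 of 7 scheduled.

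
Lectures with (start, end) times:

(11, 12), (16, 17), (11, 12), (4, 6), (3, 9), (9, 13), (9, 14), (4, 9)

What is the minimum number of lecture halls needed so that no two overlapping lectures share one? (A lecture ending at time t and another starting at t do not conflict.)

4

The answer is the maximum number of intervals overlapping at any instant.
starts: [3, 4, 4, 9, 9, 11, 11, 16]
ends:   [6, 9, 9, 12, 12, 13, 14, 17]
s3→1 s4→2 s4→3 e6→2 e9→1 e9→0 s9→1 s9→2 s11→3 s11→4  — peak 4.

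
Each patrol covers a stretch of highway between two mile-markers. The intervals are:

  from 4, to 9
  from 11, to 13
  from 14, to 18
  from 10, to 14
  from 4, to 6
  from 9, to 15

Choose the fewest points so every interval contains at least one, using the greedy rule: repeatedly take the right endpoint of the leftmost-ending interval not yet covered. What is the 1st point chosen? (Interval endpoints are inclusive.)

6

By right end: [4,6]  [4,9]  [11,13]  [10,14]  [9,15]  [14,18]
[4,6] uncovered → point at 6; [11,13] uncovered → point at 13; [14,18] uncovered → point at 18.
Points: 6, 13, 18 (3 total).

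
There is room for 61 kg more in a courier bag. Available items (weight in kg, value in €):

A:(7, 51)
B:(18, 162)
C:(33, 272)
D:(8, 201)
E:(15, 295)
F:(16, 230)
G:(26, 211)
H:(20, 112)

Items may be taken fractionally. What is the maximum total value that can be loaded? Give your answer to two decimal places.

920.97

Order: D (201/8=25.12) > E (295/15=19.67) > F (230/16=14.38) > B (162/18=9.00) > C (272/33=8.24) > G (211/26=8.12) > A (51/7=7.29) > H (112/20=5.60)
Fill: take D (8 @ 201) → take E (15 @ 295) → take F (16 @ 230) → take B (18 @ 162) → take 4/33 of C → 32.97; 61/61 used.
Total value = 920.97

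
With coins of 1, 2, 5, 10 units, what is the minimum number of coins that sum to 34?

5

34 − 3×10→4 − 2×2→0
Total coins = 3 + 2 = 5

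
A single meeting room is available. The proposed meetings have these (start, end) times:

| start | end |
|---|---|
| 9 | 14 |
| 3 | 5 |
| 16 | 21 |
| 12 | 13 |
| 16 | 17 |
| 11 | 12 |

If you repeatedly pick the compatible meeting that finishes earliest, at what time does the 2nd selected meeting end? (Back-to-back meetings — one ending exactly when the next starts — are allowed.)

12

Order by finish time; keep every interval that doesn't clash with the previous kept one.
By end time: (3,5), (11,12), (12,13), (9,14), (16,17), (16,21).
Pick (3,5); next start ≥ 5 → (11,12); next start ≥ 12 → (12,13); next start ≥ 13 → (16,17).
Selected: (3,5) (11,12) (12,13) (16,17)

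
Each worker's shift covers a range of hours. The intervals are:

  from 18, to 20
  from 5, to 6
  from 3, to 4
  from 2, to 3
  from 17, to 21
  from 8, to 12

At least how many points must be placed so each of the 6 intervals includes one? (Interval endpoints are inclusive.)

By right end: [2,3]  [3,4]  [5,6]  [8,12]  [18,20]  [17,21]
[2,3] uncovered → point at 3; [5,6] uncovered → point at 6; [8,12] uncovered → point at 12; [18,20] uncovered → point at 20.
Points: 3, 6, 12, 20 (4 total).

4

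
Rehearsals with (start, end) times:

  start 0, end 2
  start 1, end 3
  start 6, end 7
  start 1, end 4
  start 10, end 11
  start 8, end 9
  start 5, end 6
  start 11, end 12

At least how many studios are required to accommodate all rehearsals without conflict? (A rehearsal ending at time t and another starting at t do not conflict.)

Events (time:±→running): 0:+→1 1:+→2 1:+→3 … peak 3.

3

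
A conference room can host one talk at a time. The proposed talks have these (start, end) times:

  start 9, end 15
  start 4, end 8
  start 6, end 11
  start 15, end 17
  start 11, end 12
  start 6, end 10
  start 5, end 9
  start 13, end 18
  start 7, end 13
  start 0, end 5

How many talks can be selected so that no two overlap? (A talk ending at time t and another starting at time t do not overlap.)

4

Sorted by end: (0,5)  (4,8)  (5,9)  (6,10)  (6,11)  (11,12)  (7,13)  (9,15)  (15,17)  (13,18)
take (0,5); take (5,9); skip (6,10); take (11,12); skip (7,13); skip (9,15); take (15,17).
Selected 4 talks.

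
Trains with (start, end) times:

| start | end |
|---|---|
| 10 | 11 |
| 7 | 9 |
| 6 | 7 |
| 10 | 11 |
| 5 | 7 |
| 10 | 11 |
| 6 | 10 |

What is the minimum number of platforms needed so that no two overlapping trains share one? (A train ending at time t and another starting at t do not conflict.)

Count concurrent intervals with a sweep; the peak is the room count.
starts: [5, 6, 6, 7, 10, 10, 10]
ends:   [7, 7, 9, 10, 11, 11, 11]
s5→1 s6→2 s6→3  — peak 3.

3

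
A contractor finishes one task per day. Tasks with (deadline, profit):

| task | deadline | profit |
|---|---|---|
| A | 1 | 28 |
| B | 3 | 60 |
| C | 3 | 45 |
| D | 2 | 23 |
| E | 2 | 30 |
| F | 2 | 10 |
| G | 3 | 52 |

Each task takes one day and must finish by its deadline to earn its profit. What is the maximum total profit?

157

Profit order: B=60 G=52 C=45 E=30 A=28 D=23 F=10
Assign: B→slot 3, G→slot 2, C→slot 1, E skipped, A skipped, D skipped, F skipped.
Slots: [1:C] [2:G] [3:B]
Profit = 45 + 52 + 60 = 157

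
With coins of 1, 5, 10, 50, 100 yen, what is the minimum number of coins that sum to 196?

196 − 1×100→96 − 1×50→46 − 4×10→6 − 1×5→1 − 1×1→0
Total coins = 1 + 1 + 4 + 1 + 1 = 8

8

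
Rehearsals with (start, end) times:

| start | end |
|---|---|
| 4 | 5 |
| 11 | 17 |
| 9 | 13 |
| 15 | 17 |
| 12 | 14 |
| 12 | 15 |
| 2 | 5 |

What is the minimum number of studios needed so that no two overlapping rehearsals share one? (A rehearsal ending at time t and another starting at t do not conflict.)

4

Count concurrent intervals with a sweep; the peak is the room count.
starts: [2, 4, 9, 11, 12, 12, 15]
ends:   [5, 5, 13, 14, 15, 17, 17]
s2→1 s4→2 e5→1 e5→0 s9→1 s11→2 s12→3 s12→4  — peak 4.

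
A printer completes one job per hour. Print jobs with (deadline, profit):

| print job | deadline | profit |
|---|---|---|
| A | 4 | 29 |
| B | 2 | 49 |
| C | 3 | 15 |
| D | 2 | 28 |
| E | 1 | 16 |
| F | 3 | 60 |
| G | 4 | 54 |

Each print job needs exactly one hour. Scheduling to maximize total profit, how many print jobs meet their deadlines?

4

Take jobs in profit order; each goes to the latest open slot no later than its deadline.
By profit: F(d3,60), G(d4,54), B(d2,49), A(d4,29), D(d2,28), E(d1,16), C(d3,15)
F→slot 3; G→slot 4; B→slot 2; A→slot 1; D skipped; E skipped; C skipped.
4 of 7 scheduled.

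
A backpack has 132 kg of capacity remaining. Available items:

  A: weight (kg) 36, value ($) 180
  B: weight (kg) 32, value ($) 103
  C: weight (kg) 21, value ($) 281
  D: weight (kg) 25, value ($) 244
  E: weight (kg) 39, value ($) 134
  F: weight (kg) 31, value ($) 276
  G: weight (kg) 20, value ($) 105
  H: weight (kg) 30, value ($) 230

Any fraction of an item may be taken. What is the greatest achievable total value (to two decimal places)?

Order: C (281/21=13.38) > D (244/25=9.76) > F (276/31=8.90) > H (230/30=7.67) > G (105/20=5.25) > A (180/36=5.00) > E (134/39=3.44) > B (103/32=3.22)
Fill: take C (21 @ 281) → take D (25 @ 244) → take F (31 @ 276) → take H (30 @ 230) → take G (20 @ 105) → take 5/36 of A → 25.00; 132/132 used.
Total value = 1161.00

1161.00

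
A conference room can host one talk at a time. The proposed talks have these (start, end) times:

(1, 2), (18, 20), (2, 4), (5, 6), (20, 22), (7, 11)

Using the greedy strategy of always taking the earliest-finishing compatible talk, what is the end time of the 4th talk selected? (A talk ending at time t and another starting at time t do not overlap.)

11

Sorted by end: (1,2)  (2,4)  (5,6)  (7,11)  (18,20)  (20,22)
take (1,2); take (2,4); take (5,6); take (7,11); take (18,20); take (20,22).
Selected: (1,2) (2,4) (5,6) (7,11) (18,20) (20,22)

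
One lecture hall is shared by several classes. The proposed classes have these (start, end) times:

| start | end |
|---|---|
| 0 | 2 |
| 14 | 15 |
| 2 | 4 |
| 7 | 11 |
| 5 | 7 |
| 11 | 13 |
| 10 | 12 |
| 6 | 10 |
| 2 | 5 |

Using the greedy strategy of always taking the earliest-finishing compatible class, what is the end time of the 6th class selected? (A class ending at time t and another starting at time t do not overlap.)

15

Sort by end time and greedily take each interval whose start is ≥ the last chosen end.
Sorted by end: (0,2)  (2,4)  (2,5)  (5,7)  (6,10)  (7,11)  (10,12)  (11,13)  (14,15)
take (0,2); take (2,4); take (5,7); take (7,11); skip (10,12); take (11,13); take (14,15).
Selected: (0,2) (2,4) (5,7) (7,11) (11,13) (14,15)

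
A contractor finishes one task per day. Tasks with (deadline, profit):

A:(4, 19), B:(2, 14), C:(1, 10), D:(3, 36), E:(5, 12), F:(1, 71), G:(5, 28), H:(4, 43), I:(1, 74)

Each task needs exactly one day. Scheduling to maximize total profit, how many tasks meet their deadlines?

Profit order: I=74 F=71 H=43 D=36 G=28 A=19 B=14 E=12 C=10
Assign: I→slot 1, F skipped, H→slot 4, D→slot 3, G→slot 5, A→slot 2, B skipped, E skipped, C skipped.
Slots: [1:I] [2:A] [3:D] [4:H] [5:G]
5 of 9 scheduled.

5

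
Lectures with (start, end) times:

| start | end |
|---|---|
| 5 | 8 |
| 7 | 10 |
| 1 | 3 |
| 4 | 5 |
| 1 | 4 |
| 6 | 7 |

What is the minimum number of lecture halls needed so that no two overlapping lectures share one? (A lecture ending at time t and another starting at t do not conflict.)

2

starts: [1, 1, 4, 5, 6, 7]
ends:   [3, 4, 5, 7, 8, 10]
s1→1 s1→2  — peak 2.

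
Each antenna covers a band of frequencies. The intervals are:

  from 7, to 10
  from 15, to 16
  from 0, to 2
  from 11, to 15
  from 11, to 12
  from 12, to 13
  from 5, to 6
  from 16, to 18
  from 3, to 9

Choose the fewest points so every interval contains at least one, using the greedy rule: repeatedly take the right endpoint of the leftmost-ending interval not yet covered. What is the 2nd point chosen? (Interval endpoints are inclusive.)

Process intervals by earliest right end; each time one isn't hit yet, stab at its right endpoint.
Sorted: [0,2] [5,6] [3,9] [7,10] [11,12] [12,13] [11,15] [15,16] [16,18]
{[0,2]} hit by 2; {[5,6],[3,9]} hit by 6; {[7,10]} hit by 10; {[11,12],[12,13],[11,15]} hit by 12; {[15,16],[16,18]} hit by 16.
Points: 2, 6, 10, 12, 16 (5 total).

6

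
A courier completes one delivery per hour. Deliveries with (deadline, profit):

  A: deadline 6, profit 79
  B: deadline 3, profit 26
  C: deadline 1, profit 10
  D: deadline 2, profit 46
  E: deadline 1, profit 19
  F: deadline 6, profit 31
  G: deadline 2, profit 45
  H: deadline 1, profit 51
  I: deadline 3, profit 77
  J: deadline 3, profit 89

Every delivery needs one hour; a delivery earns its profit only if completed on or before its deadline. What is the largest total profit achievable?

327

Take jobs in profit order; each goes to the latest open slot no later than its deadline.
Profit order: J=89 A=79 I=77 H=51 D=46 G=45 F=31 B=26 E=19 C=10
Assign: J→slot 3, A→slot 6, I→slot 2, H→slot 1, D skipped, G skipped, F→slot 5, B skipped, E skipped, C skipped.
Slots: [1:H] [2:I] [3:J] [5:F] [6:A]
Profit = 51 + 77 + 89 + 31 + 79 = 327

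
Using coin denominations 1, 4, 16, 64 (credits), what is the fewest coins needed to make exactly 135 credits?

6

Greedy: take as many of the largest coin as possible, then repeat with the remainder.
135 − 2×64→7 − 1×4→3 − 3×1→0
Total coins = 2 + 1 + 3 = 6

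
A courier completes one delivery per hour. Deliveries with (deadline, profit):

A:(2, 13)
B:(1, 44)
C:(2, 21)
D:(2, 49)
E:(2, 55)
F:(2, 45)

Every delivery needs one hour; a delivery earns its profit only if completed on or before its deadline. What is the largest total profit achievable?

104

Take jobs in profit order; each goes to the latest open slot no later than its deadline.
Profit order: E=55 D=49 F=45 B=44 C=21 A=13
Assign: E→slot 2, D→slot 1, F skipped, B skipped, C skipped, A skipped.
Slots: [1:D] [2:E]
Profit = 49 + 55 = 104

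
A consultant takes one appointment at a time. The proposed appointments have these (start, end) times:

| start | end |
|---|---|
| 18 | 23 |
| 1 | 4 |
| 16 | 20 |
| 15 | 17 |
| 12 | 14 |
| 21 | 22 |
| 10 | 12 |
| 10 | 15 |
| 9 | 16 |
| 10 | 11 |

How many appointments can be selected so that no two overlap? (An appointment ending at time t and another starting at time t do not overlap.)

Order by finish time; keep every interval that doesn't clash with the previous kept one.
Sorted by end: (1,4)  (10,11)  (10,12)  (12,14)  (10,15)  (9,16)  (15,17)  (16,20)  (21,22)  (18,23)
take (1,4); take (10,11); take (12,14); skip (10,15); take (15,17); skip (16,20); take (21,22); skip (18,23).
Selected 5 appointments.

5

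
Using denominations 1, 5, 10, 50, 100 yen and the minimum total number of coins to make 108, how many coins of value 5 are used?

1

108 = 1×100 + 1×5 + 3×1
Count of 5: 1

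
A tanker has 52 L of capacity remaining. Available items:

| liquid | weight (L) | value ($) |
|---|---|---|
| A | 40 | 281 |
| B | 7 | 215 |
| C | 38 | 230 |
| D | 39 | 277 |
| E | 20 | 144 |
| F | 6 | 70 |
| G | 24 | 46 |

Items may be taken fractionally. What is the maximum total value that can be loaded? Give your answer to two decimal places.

563.95

Sort by value per unit weight and fill in that order.
Order: B (215/7=30.71) > F (70/6=11.67) > E (144/20=7.20) > D (277/39=7.10) > A (281/40=7.03) > C (230/38=6.05) > G (46/24=1.92)
Fill: take B (7 @ 215) → take F (6 @ 70) → take E (20 @ 144) → take 19/39 of D → 134.95; 52/52 used.
Total value = 563.95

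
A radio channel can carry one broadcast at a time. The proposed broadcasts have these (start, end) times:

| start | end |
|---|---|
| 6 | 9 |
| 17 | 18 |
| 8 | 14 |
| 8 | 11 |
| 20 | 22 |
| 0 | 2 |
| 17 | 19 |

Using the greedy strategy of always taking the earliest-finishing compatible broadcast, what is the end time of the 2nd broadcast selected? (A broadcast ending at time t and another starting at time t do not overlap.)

By end time: (0,2), (6,9), (8,11), (8,14), (17,18), (17,19), (20,22).
Pick (0,2); next start ≥ 2 → (6,9); next start ≥ 9 → (17,18); next start ≥ 18 → (20,22).
Selected: (0,2) (6,9) (17,18) (20,22)

9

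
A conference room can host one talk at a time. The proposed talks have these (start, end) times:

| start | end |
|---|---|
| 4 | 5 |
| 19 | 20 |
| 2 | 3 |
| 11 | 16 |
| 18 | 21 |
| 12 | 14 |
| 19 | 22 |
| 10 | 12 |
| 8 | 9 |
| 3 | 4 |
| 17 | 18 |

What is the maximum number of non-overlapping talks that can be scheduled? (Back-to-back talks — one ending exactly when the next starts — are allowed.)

Greedy by earliest finish: after sorting by end time, pick each interval compatible with the last pick.
Sorted by end: (2,3)  (3,4)  (4,5)  (8,9)  (10,12)  (12,14)  (11,16)  (17,18)  (19,20)  (18,21)  (19,22)
take (2,3); take (3,4); take (4,5); take (8,9); take (10,12); take (12,14); take (17,18); take (19,20).
Selected 8 talks.

8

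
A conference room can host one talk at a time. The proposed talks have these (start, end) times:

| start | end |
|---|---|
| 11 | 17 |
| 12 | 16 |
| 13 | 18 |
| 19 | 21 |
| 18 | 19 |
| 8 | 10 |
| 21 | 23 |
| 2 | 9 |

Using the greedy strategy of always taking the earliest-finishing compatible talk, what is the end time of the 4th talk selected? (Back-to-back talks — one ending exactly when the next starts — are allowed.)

21

Sorted by end: (2,9)  (8,10)  (12,16)  (11,17)  (13,18)  (18,19)  (19,21)  (21,23)
take (2,9); skip (8,10); take (12,16); skip (13,18); take (18,19); take (19,21); take (21,23).
Selected: (2,9) (12,16) (18,19) (19,21) (21,23)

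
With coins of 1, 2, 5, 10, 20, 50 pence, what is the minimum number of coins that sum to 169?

7

169 − 3×50→19 − 1×10→9 − 1×5→4 − 2×2→0
Total coins = 3 + 1 + 1 + 2 = 7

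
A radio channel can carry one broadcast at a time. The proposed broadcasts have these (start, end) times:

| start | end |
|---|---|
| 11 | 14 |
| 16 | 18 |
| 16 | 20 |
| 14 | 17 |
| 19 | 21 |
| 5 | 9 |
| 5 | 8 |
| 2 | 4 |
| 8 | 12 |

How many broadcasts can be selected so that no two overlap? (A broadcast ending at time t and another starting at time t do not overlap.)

Sort by end time and greedily take each interval whose start is ≥ the last chosen end.
Sorted by end: (2,4)  (5,8)  (5,9)  (8,12)  (11,14)  (14,17)  (16,18)  (16,20)  (19,21)
take (2,4); take (5,8); skip (5,9); take (8,12); skip (11,14); take (14,17); take (19,21).
Selected 5 broadcasts.

5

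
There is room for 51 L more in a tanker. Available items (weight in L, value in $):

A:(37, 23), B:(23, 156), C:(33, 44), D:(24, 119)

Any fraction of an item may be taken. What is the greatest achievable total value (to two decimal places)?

Greedy by value/weight ratio, highest first.
Order: B (156/23=6.78) > D (119/24=4.96) > C (44/33=1.33) > A (23/37=0.62)
Fill: take B (23 @ 156) → take D (24 @ 119) → take 4/33 of C → 5.33; 51/51 used.
Total value = 280.33

280.33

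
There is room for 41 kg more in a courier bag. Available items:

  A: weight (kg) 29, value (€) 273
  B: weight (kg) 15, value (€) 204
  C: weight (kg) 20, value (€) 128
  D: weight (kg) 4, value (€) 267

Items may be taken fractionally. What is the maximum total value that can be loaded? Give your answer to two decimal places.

678.10

Ratios (sorted): D 66.75, B 13.60, A 9.41, C 6.40
take D (4 @ 267); take B (15 @ 204); take 22/29 of A → 207.10. Capacity used 41/41.
Total value = 678.10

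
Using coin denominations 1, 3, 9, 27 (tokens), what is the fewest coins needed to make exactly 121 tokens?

7

Use the largest denomination that fits, subtract, and repeat.
121 = 4×27 + 1×9 + 1×3 + 1×1
Total coins = 4 + 1 + 1 + 1 = 7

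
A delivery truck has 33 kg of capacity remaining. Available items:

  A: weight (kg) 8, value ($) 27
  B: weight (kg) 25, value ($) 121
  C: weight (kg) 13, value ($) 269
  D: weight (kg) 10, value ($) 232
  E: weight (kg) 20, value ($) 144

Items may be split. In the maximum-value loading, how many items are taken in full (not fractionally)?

2

Sort by value per unit weight and fill in that order.
Ratios (sorted): D 23.20, C 20.69, E 7.20, B 4.84, A 3.38
take D (10 @ 232); take C (13 @ 269); take 10/20 of E → 72.00. Capacity used 33/33.
2 item(s) taken whole; one partial (take 10/20 of E).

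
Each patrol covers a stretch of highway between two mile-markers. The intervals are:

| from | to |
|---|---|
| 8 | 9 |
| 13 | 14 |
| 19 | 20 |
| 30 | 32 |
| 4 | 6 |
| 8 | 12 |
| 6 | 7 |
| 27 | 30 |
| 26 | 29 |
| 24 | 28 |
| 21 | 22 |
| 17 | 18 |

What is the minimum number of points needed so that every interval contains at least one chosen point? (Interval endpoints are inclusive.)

8

Process intervals by earliest right end; each time one isn't hit yet, stab at its right endpoint.
By right end: [4,6]  [6,7]  [8,9]  [8,12]  [13,14]  [17,18]  [19,20]  [21,22]  [24,28]  [26,29]  [27,30]  [30,32]
[4,6] uncovered → point at 6; [8,9] uncovered → point at 9; [13,14] uncovered → point at 14; [17,18] uncovered → point at 18; [19,20] uncovered → point at 20; [21,22] uncovered → point at 22; [24,28] uncovered → point at 28; [30,32] uncovered → point at 32.
Points: 6, 9, 14, 18, 20, 22, 28, 32 (8 total).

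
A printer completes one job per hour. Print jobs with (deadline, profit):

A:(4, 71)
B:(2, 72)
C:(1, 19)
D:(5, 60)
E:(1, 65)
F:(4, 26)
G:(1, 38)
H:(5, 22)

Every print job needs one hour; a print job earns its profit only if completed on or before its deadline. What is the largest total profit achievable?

Profit order: B=72 A=71 E=65 D=60 G=38 F=26 H=22 C=19
Assign: B→slot 2, A→slot 4, E→slot 1, D→slot 5, G skipped, F→slot 3, H skipped, C skipped.
Slots: [1:E] [2:B] [3:F] [4:A] [5:D]
Profit = 65 + 72 + 26 + 71 + 60 = 294

294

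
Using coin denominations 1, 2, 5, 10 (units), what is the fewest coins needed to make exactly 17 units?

17 = 1×10 + 1×5 + 1×2
Total coins = 1 + 1 + 1 = 3

3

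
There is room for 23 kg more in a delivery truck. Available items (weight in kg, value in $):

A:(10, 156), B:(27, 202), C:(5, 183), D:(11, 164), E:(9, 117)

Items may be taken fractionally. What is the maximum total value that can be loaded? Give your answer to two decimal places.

Greedy by value/weight ratio, highest first.
Ratios (sorted): C 36.60, A 15.60, D 14.91, E 13.00, B 7.48
take C (5 @ 183); take A (10 @ 156); take 8/11 of D → 119.27. Capacity used 23/23.
Total value = 458.27

458.27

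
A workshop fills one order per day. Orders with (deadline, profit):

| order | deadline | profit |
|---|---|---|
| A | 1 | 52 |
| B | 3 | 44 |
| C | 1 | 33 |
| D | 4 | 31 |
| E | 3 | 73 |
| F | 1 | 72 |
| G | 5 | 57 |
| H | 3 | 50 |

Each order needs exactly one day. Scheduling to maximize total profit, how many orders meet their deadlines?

Sort by profit descending; place each in the latest free slot ≤ its deadline.
By profit: E(d3,73), F(d1,72), G(d5,57), A(d1,52), H(d3,50), B(d3,44), C(d1,33), D(d4,31)
E→slot 3; F→slot 1; G→slot 5; A skipped; H→slot 2; B skipped; C skipped; D→slot 4.
5 of 8 scheduled.

5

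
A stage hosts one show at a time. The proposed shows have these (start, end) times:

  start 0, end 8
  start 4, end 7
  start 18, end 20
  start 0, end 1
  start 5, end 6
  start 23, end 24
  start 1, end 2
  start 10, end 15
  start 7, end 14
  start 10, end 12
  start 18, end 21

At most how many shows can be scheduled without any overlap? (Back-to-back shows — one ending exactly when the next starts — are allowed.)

Order by finish time; keep every interval that doesn't clash with the previous kept one.
By end time: (0,1), (1,2), (5,6), (4,7), (0,8), (10,12), (7,14), (10,15), (18,20), (18,21), (23,24).
Pick (0,1); next start ≥ 1 → (1,2); next start ≥ 2 → (5,6); next start ≥ 6 → (10,12); next start ≥ 12 → (18,20); next start ≥ 20 → (23,24).
Selected 6 shows.

6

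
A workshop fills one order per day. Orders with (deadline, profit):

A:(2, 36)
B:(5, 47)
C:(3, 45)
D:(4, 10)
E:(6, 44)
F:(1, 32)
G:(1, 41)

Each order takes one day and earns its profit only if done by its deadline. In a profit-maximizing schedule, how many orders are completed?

6

By profit: B(d5,47), C(d3,45), E(d6,44), G(d1,41), A(d2,36), F(d1,32), D(d4,10)
B→slot 5; C→slot 3; E→slot 6; G→slot 1; A→slot 2; F skipped; D→slot 4.
6 of 7 scheduled.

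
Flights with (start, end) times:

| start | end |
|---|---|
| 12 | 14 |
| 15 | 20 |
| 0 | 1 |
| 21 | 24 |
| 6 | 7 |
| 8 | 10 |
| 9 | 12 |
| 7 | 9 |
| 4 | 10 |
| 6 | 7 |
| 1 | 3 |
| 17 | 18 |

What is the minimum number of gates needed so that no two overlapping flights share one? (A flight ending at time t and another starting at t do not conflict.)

3

starts: [0, 1, 4, 6, 6, 7, 8, 9, 12, 15, 17, 21]
ends:   [1, 3, 7, 7, 9, 10, 10, 12, 14, 18, 20, 24]
s0→1 e1→0 s1→1 e3→0 s4→1 s6→2 s6→3  — peak 3.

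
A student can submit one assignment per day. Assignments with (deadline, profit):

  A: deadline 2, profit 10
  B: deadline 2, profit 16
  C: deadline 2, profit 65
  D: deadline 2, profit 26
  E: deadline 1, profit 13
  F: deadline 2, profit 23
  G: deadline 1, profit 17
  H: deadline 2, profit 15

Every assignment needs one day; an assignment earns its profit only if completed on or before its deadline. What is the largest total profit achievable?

By profit: C(d2,65), D(d2,26), F(d2,23), G(d1,17), B(d2,16), H(d2,15), E(d1,13), A(d2,10)
C→slot 2; D→slot 1; F skipped; G skipped; B skipped; H skipped; E skipped; A skipped.
Profit = 26 + 65 = 91

91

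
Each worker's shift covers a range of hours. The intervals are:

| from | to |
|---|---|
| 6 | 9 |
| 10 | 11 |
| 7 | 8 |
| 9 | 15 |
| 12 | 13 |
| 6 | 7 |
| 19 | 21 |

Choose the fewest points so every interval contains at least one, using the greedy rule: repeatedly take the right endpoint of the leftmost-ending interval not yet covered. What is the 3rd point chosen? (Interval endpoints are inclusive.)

Process intervals by earliest right end; each time one isn't hit yet, stab at its right endpoint.
By right end: [6,7]  [7,8]  [6,9]  [10,11]  [12,13]  [9,15]  [19,21]
[6,7] uncovered → point at 7; [10,11] uncovered → point at 11; [12,13] uncovered → point at 13; [19,21] uncovered → point at 21.
Points: 7, 11, 13, 21 (4 total).

13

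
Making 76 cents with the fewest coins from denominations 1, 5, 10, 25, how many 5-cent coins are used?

0

Use the largest denomination that fits, subtract, and repeat.
76 = 3×25 + 1×1
Count of 5: 0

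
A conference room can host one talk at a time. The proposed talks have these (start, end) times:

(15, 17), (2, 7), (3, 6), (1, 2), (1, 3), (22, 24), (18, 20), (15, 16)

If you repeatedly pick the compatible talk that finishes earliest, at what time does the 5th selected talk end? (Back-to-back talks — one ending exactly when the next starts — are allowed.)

Greedy by earliest finish: after sorting by end time, pick each interval compatible with the last pick.
Sorted by end: (1,2)  (1,3)  (3,6)  (2,7)  (15,16)  (15,17)  (18,20)  (22,24)
take (1,2); take (3,6); take (15,16); skip (15,17); take (18,20); take (22,24).
Selected: (1,2) (3,6) (15,16) (18,20) (22,24)

24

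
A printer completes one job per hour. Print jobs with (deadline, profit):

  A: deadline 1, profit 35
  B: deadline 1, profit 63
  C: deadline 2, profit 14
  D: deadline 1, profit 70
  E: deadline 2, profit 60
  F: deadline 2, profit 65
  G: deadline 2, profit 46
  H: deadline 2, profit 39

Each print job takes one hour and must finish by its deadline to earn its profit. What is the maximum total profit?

Sort by profit descending; place each in the latest free slot ≤ its deadline.
By profit: D(d1,70), F(d2,65), B(d1,63), E(d2,60), G(d2,46), H(d2,39), A(d1,35), C(d2,14)
D→slot 1; F→slot 2; B skipped; E skipped; G skipped; H skipped; A skipped; C skipped.
Profit = 70 + 65 = 135

135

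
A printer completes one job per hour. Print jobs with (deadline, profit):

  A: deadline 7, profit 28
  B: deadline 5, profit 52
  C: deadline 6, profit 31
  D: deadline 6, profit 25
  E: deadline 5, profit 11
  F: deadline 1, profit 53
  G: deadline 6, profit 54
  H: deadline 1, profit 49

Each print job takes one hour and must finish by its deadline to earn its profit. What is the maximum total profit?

Profit order: G=54 F=53 B=52 H=49 C=31 A=28 D=25 E=11
Assign: G→slot 6, F→slot 1, B→slot 5, H skipped, C→slot 4, A→slot 7, D→slot 3, E→slot 2.
Slots: [1:F] [2:E] [3:D] [4:C] [5:B] [6:G] [7:A]
Profit = 53 + 11 + 25 + 31 + 52 + 54 + 28 = 254

254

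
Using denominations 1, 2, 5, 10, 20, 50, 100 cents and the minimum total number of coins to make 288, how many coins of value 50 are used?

288 − 2×100→88 − 1×50→38 − 1×20→18 − 1×10→8 − 1×5→3 − 1×2→1 − 1×1→0
Count of 50: 1

1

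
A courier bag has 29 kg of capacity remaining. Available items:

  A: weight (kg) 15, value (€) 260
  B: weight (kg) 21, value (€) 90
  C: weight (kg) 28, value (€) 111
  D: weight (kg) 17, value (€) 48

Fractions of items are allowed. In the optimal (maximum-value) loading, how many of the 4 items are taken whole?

Sort by value per unit weight and fill in that order.
Ratios (sorted): A 17.33, B 4.29, C 3.96, D 2.82
take A (15 @ 260); take 14/21 of B → 60.00. Capacity used 29/29.
1 item(s) taken whole; one partial (take 14/21 of B).

1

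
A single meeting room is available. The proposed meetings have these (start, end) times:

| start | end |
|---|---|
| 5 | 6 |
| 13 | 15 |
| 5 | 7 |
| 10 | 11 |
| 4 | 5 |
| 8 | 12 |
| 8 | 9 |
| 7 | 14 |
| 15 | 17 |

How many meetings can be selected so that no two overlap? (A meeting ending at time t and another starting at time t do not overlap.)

Sort by end time and greedily take each interval whose start is ≥ the last chosen end.
Sorted by end: (4,5)  (5,6)  (5,7)  (8,9)  (10,11)  (8,12)  (7,14)  (13,15)  (15,17)
take (4,5); take (5,6); skip (5,7); take (8,9); take (10,11); skip (7,14); take (13,15); take (15,17).
Selected 6 meetings.

6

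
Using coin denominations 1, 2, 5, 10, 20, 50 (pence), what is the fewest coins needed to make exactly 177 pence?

177 − 3×50→27 − 1×20→7 − 1×5→2 − 1×2→0
Total coins = 3 + 1 + 1 + 1 = 6

6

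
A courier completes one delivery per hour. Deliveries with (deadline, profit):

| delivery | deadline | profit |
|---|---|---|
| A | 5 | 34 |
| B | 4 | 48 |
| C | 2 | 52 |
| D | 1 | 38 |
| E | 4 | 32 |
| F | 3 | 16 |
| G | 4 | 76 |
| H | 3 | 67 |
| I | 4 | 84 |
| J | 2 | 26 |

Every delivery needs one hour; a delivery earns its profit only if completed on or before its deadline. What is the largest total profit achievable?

313

Take jobs in profit order; each goes to the latest open slot no later than its deadline.
By profit: I(d4,84), G(d4,76), H(d3,67), C(d2,52), B(d4,48), D(d1,38), A(d5,34), E(d4,32), J(d2,26), F(d3,16)
I→slot 4; G→slot 3; H→slot 2; C→slot 1; B skipped; D skipped; A→slot 5; E skipped; J skipped; F skipped.
Profit = 52 + 67 + 76 + 84 + 34 = 313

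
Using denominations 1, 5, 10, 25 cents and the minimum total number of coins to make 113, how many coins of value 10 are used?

1

Use the largest denomination that fits, subtract, and repeat.
113 = 4×25 + 1×10 + 3×1
Count of 10: 1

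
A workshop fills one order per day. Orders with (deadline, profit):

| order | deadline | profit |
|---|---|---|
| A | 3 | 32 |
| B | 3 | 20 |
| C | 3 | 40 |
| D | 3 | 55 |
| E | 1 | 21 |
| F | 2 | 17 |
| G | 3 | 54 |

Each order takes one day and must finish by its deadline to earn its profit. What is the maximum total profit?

149

Sort by profit descending; place each in the latest free slot ≤ its deadline.
Profit order: D=55 G=54 C=40 A=32 E=21 B=20 F=17
Assign: D→slot 3, G→slot 2, C→slot 1, A skipped, E skipped, B skipped, F skipped.
Slots: [1:C] [2:G] [3:D]
Profit = 40 + 54 + 55 = 149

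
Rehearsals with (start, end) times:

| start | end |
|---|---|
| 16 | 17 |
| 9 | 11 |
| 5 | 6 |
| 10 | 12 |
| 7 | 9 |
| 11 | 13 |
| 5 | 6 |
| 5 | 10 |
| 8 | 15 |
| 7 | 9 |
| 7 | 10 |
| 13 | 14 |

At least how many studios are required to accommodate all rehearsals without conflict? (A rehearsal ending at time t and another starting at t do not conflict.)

Count concurrent intervals with a sweep; the peak is the room count.
starts: [5, 5, 5, 7, 7, 7, 8, 9, 10, 11, 13, 16]
ends:   [6, 6, 9, 9, 10, 10, 11, 12, 13, 14, 15, 17]
s5→1 s5→2 s5→3 e6→2 e6→1 s7→2 s7→3 s7→4 s8→5  — peak 5.

5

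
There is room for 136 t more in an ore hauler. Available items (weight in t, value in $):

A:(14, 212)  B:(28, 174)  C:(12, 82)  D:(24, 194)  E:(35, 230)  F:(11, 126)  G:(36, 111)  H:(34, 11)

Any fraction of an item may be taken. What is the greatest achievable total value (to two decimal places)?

1055.00

Ratios (sorted): A 15.14, F 11.45, D 8.08, C 6.83, E 6.57, B 6.21, G 3.08, H 0.32
take A (14 @ 212); take F (11 @ 126); take D (24 @ 194); take C (12 @ 82); take E (35 @ 230); take B (28 @ 174); take 12/36 of G → 37.00. Capacity used 136/136.
Total value = 1055.00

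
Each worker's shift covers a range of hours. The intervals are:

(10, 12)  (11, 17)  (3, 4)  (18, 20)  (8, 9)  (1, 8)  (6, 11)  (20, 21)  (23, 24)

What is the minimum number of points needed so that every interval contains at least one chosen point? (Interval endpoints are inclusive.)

Sort by right endpoint; whenever an interval is uncovered, place a point at its right end.
By right end: [3,4]  [1,8]  [8,9]  [6,11]  [10,12]  [11,17]  [18,20]  [20,21]  [23,24]
[3,4] uncovered → point at 4; [8,9] uncovered → point at 9; [10,12] uncovered → point at 12; [18,20] uncovered → point at 20; [23,24] uncovered → point at 24.
Points: 4, 9, 12, 20, 24 (5 total).

5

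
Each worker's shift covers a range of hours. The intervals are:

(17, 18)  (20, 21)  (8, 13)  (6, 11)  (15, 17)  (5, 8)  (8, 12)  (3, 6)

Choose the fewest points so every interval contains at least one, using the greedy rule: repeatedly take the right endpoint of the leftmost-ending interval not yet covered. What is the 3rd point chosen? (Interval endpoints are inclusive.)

Sort by right endpoint; whenever an interval is uncovered, place a point at its right end.
By right end: [3,6]  [5,8]  [6,11]  [8,12]  [8,13]  [15,17]  [17,18]  [20,21]
[3,6] uncovered → point at 6; [8,12] uncovered → point at 12; [15,17] uncovered → point at 17; [20,21] uncovered → point at 21.
Points: 6, 12, 17, 21 (4 total).

17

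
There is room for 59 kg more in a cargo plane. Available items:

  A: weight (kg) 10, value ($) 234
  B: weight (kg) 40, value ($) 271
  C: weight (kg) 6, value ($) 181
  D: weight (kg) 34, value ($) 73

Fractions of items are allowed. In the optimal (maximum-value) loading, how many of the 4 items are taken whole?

3

Sort by value per unit weight and fill in that order.
Ratios (sorted): C 30.17, A 23.40, B 6.78, D 2.15
take C (6 @ 181); take A (10 @ 234); take B (40 @ 271); take 3/34 of D → 6.44. Capacity used 59/59.
3 item(s) taken whole; one partial (take 3/34 of D).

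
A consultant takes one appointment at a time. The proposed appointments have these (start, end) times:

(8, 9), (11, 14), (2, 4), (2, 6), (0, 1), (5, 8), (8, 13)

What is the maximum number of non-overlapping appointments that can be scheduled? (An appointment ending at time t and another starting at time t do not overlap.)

Greedy by earliest finish: after sorting by end time, pick each interval compatible with the last pick.
Sorted by end: (0,1)  (2,4)  (2,6)  (5,8)  (8,9)  (8,13)  (11,14)
take (0,1); take (2,4); take (5,8); take (8,9); take (11,14).
Selected 5 appointments.

5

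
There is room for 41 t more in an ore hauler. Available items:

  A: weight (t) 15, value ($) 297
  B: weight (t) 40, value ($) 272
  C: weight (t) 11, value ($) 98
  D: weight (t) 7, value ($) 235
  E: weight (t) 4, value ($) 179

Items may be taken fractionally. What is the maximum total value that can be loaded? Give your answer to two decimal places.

836.20

Order: E (179/4=44.75) > D (235/7=33.57) > A (297/15=19.80) > C (98/11=8.91) > B (272/40=6.80)
Fill: take E (4 @ 179) → take D (7 @ 235) → take A (15 @ 297) → take C (11 @ 98) → take 4/40 of B → 27.20; 41/41 used.
Total value = 836.20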